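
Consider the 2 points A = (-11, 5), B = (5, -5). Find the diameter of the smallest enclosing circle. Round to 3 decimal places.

18.868

The smallest circle enclosing two points has them as diameter endpoints.
Centre = midpoint = (-3, 0); r² = |AB|²/4 = 356/4 = 89.
Diameter = 2r = 2√89 ≈ 18.868.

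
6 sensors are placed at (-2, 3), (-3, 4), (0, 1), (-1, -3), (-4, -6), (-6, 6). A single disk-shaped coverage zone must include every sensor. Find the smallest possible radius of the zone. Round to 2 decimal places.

The farthest pair is (-4, -6)–(-6, 6) with squared distance 148. The circle on this segment as diameter has centre (-5, 0) and r² = 148/4 = 37.
Check (-2, 3): distance² to centre = 18 ≤ 37, so it lies inside.
All remaining points lie in this disk, and no smaller disk contains both endpoints, so this is the minimum enclosing circle.
r = √37 ≈ 6.08.

6.08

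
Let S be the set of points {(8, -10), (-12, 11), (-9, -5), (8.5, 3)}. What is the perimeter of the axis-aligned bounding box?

83

Width = max x − min x = 8.5 − (-12) = 20.5.
Height = max y − min y = 11 − (-10) = 21.
Perimeter = 2(20.5 + 21) = 83.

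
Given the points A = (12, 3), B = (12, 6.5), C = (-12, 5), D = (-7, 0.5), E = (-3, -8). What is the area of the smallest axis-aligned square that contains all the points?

576

The bounding box has width 24 and height 14.5.
An axis-aligned square enclosing the set must have side ≥ max(width, height).
So the minimum side is max(24, 14.5) = 24.
Area = 24² = 576.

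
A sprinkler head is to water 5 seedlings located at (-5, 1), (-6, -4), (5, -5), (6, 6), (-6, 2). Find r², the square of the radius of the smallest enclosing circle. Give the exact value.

By Welzl's lemma the MEC is supported by two points (diametrically opposite) or three points (on a circumcircle).
The farthest pair is (-6, -4)–(6, 6) with squared distance 244. The circle on this segment as diameter has centre (0, 1) and r² = 244/4 = 61.
Check (-5, 1): distance² to centre = 25 ≤ 61, so it lies inside.
All remaining points lie in this disk, and no smaller disk contains both endpoints, so this is the minimum enclosing circle.

61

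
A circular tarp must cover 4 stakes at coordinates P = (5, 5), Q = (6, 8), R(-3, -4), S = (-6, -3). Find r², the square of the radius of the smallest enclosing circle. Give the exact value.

The farthest pair is Q–S with squared distance 265. The circle on this segment as diameter has centre (0, 2.5) and r² = 265/4 = 66.25.
Check P: distance² to centre = 31.25 ≤ 66.25, so it lies inside.
All remaining points lie in this disk, and no smaller disk contains both endpoints, so this is the minimum enclosing circle.

66.25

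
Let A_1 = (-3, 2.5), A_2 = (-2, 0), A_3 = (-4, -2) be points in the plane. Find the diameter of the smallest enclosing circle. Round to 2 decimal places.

4.61

Side lengths²: A_1A_2² = 7.25, A_1A_3² = 21.25, A_2A_3² = 8.
Since A_1A_3² = 21.25 ≥ 8 + 7.25 = 15.25, the angle opposite A_1A_3 is not acute, so the smallest enclosing circle has A_1A_3 as diameter.
Centre = midpoint of A_1A_3 = (-3.5, 0.25), r² = 21.25/4 = 5.3125.
Diameter = 2r = 2√(5.3125) ≈ 4.61.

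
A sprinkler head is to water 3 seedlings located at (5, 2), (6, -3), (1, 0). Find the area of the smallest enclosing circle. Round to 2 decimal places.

Call the three points A, B, C in the order given.
Side lengths²: AB² = 26, AC² = 20, BC² = 34.
Since BC² = 34 < 26 + 20 = 46, the triangle is acute, so the smallest enclosing circle is the circumcircle.
Circumcentre = (43/11, -9/11), r² = 1105/121.
Area = π·r² = π·1105/121 ≈ 28.69.

28.69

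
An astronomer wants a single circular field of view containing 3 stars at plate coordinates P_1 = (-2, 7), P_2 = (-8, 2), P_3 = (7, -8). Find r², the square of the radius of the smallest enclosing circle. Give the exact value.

13481/162

Side lengths²: P_1P_2² = 61, P_1P_3² = 306, P_2P_3² = 325.
Since P_2P_3² = 325 < 306 + 61 = 367, the triangle is acute, so the smallest enclosing circle is the circumcircle.
Circumcentre = (5/18, -11/6), r² = 13481/162.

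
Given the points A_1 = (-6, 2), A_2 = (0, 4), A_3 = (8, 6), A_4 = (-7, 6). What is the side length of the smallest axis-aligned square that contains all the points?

15

The bounding box has width 15 and height 4.
An axis-aligned square enclosing the set must have side ≥ max(width, height).
So the minimum side is max(15, 4) = 15.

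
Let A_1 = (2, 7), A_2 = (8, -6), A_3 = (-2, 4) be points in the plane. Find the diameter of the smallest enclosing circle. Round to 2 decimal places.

Side lengths²: A_1A_2² = 205, A_1A_3² = 25, A_2A_3² = 200.
Since A_1A_2² = 205 < 200 + 25 = 225, the triangle is acute, so the smallest enclosing circle is the circumcircle.
Circumcentre = (57/14, 1/14), r² = 5125/98.
Diameter = 2r = 2√(5125/98) ≈ 14.46.

14.46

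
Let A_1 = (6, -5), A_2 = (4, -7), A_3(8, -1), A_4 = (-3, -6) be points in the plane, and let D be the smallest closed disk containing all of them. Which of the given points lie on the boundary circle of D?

The minimum enclosing circle of a finite set is fixed by two of the points (as a diameter) or three (as a circumcircle).
The farthest pair is A_3–A_4 with squared distance 146. The circle on this segment as diameter has centre (2.5, -3.5) and r² = 146/4 = 36.5.
Check A_1: distance² to centre = 14.5 ≤ 36.5, so it lies inside.
All remaining points lie in this disk, and no smaller disk contains both endpoints, so this is the minimum enclosing circle.
The points at distance exactly r from the centre are A_3, A_4 — 2 points.

A_3, A_4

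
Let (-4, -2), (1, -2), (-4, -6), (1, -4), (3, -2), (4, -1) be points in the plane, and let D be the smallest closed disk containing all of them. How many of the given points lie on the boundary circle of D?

2

By Welzl's lemma the MEC is supported by two points (diametrically opposite) or three points (on a circumcircle).
The farthest pair is (-4, -6)–(4, -1) with squared distance 89. The circle on this segment as diameter has centre (0, -3.5) and r² = 89/4 = 22.25.
Check (-4, -2): distance² to centre = 18.25 ≤ 22.25, so it lies inside.
All remaining points lie in this disk, and no smaller disk contains both endpoints, so this is the minimum enclosing circle.
The points at distance exactly r from the centre are (-4, -6), (4, -1) — 2 points.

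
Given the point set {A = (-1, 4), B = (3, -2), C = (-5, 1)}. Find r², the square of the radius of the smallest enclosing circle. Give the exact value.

Side lengths²: AB² = 52, AC² = 25, BC² = 73.
Since BC² = 73 < 52 + 25 = 77, the triangle is acute, so the smallest enclosing circle is the circumcircle.
Circumcentre = (-11/12, -5/18), r² = 23725/1296.

23725/1296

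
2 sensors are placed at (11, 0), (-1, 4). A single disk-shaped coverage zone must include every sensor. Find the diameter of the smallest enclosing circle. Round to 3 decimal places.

12.649

The smallest circle enclosing two points has them as diameter endpoints.
Centre = midpoint = (5, 2); r² = |(11, 0)−(-1, 4)|²/4 = 160/4 = 40.
Diameter = 2r = 2√40 ≈ 12.649.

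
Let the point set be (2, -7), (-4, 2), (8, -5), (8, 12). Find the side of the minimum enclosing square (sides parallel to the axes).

The bounding box has width 12 and height 19.
An axis-aligned square enclosing the set must have side ≥ max(width, height).
So the minimum side is max(12, 19) = 19.

19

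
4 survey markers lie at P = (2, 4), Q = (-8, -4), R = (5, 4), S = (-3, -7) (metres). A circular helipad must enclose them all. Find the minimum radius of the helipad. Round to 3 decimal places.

A smallest enclosing disk is always determined by at most three of the input points on its boundary.
The farthest pair is Q–R with squared distance 233. The circle on this segment as diameter has centre (-1.5, 0) and r² = 233/4 = 58.25.
Check P: distance² to centre = 28.25 ≤ 58.25, so it lies inside.
All remaining points lie in this disk, and no smaller disk contains both endpoints, so this is the minimum enclosing circle.
r = √(58.25) ≈ 7.632.

7.632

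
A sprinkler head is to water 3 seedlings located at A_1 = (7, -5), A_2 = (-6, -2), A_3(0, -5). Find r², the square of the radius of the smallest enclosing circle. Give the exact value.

44.5

Side lengths²: A_1A_2² = 178, A_1A_3² = 49, A_2A_3² = 45.
Since A_1A_2² = 178 ≥ 49 + 45 = 94, the angle opposite A_1A_2 is not acute, so the smallest enclosing circle has A_1A_2 as diameter.
Centre = midpoint of A_1A_2 = (0.5, -3.5), r² = 178/4 = 44.5.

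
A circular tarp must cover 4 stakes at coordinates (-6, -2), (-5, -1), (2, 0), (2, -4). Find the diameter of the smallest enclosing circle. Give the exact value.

8.5

The minimum enclosing circle is determined by three boundary points: (-6, -2), (2, 0), (2, -4).
Their circumcentre is (-1.75, -2) with r² = 18.0625.
The farthest remaining point (-5, -1) is at distance² 11.5625 ≤ 18.0625.
Diameter = 2r = 2√(18.0625) = 8.5.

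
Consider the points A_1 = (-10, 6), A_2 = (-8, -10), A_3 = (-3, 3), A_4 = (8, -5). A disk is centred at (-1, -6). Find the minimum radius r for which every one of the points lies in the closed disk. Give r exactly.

The required radius is the distance from (-1, -6) to the farthest point.
Squared distances: 225, 65, 85, 82.
Maximum is 225, attained at A_1.
r = √225 = 15.

15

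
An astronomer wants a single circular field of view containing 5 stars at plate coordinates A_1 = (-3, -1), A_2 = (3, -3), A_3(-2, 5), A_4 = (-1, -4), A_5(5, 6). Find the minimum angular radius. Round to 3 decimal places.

5.831

By Welzl's lemma the MEC is supported by two points (diametrically opposite) or three points (on a circumcircle).
The farthest pair is A_4–A_5 with squared distance 136. The circle on this segment as diameter has centre (2, 1) and r² = 136/4 = 34.
Check A_1: distance² to centre = 29 ≤ 34, so it lies inside.
All remaining points lie in this disk, and no smaller disk contains both endpoints, so this is the minimum enclosing circle.
r = √34 ≈ 5.831.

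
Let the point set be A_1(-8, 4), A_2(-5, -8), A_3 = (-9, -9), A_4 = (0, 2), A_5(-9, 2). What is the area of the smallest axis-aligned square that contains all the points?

169

The bounding box has width 9 and height 13.
An axis-aligned square enclosing the set must have side ≥ max(width, height).
So the minimum side is max(9, 13) = 13.
Area = 13² = 169.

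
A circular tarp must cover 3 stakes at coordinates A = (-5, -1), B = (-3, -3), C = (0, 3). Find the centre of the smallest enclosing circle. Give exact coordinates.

Side lengths²: AB² = 8, AC² = 41, BC² = 45.
Since BC² = 45 < 41 + 8 = 49, the triangle is acute, so the smallest enclosing circle is the circumcircle.
Circumcentre = (-11/6, 1/6), r² = 205/18.
Centre = (-11/6, 1/6).

(-11/6, 1/6)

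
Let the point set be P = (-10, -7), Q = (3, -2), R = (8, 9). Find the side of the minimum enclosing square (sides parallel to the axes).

18

The bounding box has width 18 and height 16.
An axis-aligned square enclosing the set must have side ≥ max(width, height).
So the minimum side is max(18, 16) = 18.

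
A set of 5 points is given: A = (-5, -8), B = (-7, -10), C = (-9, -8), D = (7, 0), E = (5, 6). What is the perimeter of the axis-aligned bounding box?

64

Width = max x − min x = 7 − (-9) = 16.
Height = max y − min y = 6 − (-10) = 16.
Perimeter = 2(16 + 16) = 64.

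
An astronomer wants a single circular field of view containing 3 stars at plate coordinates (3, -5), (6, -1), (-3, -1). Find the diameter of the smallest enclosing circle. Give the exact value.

Call the three points A, B, C in the order given.
Side lengths²: AB² = 25, AC² = 52, BC² = 81.
Since BC² = 81 ≥ 52 + 25 = 77, the angle opposite BC is not acute, so the smallest enclosing circle has BC as diameter.
Centre = midpoint of BC = (1.5, -1), r² = 81/4 = 20.25.
Diameter = 2r = 2√(20.25) = 9.

9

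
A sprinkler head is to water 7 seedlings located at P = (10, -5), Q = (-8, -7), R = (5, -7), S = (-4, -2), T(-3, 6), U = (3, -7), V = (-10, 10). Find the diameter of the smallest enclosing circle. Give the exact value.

The farthest pair is P–V with squared distance 625. The circle on this segment as diameter has centre (0, 2.5) and r² = 625/4 = 156.25.
Check Q: distance² to centre = 154.25 ≤ 156.25, so it lies inside.
All remaining points lie in this disk, and no smaller disk contains both endpoints, so this is the minimum enclosing circle.
Diameter = 2r = 2√(156.25) = 25.

25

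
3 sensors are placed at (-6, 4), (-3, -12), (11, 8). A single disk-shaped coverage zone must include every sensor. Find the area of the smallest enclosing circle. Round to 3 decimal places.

Call the three points A, B, C in the order given.
Side lengths²: AB² = 265, AC² = 305, BC² = 596.
Since BC² = 596 ≥ 305 + 265 = 570, the angle opposite BC is not acute, so the smallest enclosing circle has BC as diameter.
Centre = midpoint of BC = (4, -2), r² = 596/4 = 149.
Area = π·r² = π·149 ≈ 468.097.

468.097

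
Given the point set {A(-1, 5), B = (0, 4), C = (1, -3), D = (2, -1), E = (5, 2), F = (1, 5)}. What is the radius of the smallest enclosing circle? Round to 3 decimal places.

4.217

By Welzl's lemma the MEC is supported by two points (diametrically opposite) or three points (on a circumcircle).
The minimum enclosing circle is determined by three boundary points: A, C, E.
Their circumcentre is (6/7, 17/14) with r² = 3485/196.
The farthest remaining point F is at distance² 2813/196 ≤ 3485/196.
r = √(3485/196) ≈ 4.217.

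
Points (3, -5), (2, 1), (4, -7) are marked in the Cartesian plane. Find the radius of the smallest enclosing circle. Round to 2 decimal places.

4.12

Call the three points A, B, C in the order given.
Side lengths²: AB² = 37, AC² = 5, BC² = 68.
Since BC² = 68 ≥ 37 + 5 = 42, the angle opposite BC is not acute, so the smallest enclosing circle has BC as diameter.
Centre = midpoint of BC = (3, -3), r² = 68/4 = 17.
r = √17 ≈ 4.12.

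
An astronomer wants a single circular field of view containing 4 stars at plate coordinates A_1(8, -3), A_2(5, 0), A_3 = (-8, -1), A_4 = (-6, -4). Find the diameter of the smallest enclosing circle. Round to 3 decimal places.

A smallest enclosing disk is always determined by at most three of the input points on its boundary.
The farthest pair is A_1–A_3 with squared distance 260. The circle on this segment as diameter has centre (0, -2) and r² = 260/4 = 65.
Check A_2: distance² to centre = 29 ≤ 65, so it lies inside.
All remaining points lie in this disk, and no smaller disk contains both endpoints, so this is the minimum enclosing circle.
Diameter = 2r = 2√65 ≈ 16.125.

16.125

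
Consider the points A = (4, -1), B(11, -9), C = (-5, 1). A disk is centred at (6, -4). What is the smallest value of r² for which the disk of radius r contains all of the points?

The required radius is the distance from (6, -4) to the farthest point.
Squared distances: 13, 50, 146.
Maximum is 146, attained at C.

146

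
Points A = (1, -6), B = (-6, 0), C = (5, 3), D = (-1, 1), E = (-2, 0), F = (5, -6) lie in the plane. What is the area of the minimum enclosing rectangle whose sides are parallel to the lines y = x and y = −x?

119

In coordinates u = x + y, v = x − y the rectangle is axis-aligned; the map (x,y)→(u,v) scales areas by 2.
u-values: -5, -6, 8, 0, -2, -1; range = 8 − (-6) = 14.
v-values: 7, -6, 2, -2, -2, 11; range = 11 − (-6) = 17.
Area = (14 × 17) / 2 = 119.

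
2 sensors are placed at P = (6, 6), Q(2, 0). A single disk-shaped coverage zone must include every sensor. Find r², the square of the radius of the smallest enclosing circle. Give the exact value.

13

The smallest circle enclosing two points has them as diameter endpoints.
Centre = midpoint = (4, 3); r² = |PQ|²/4 = 52/4 = 13.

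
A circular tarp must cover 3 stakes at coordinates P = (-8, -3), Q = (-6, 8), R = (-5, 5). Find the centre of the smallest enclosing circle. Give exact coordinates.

Side lengths²: PQ² = 125, PR² = 73, QR² = 10.
Since PQ² = 125 ≥ 73 + 10 = 83, the angle opposite PQ is not acute, so the smallest enclosing circle has PQ as diameter.
Centre = midpoint of PQ = (-7, 2.5), r² = 125/4 = 31.25.
Centre = (-7, 2.5).

(-7, 2.5)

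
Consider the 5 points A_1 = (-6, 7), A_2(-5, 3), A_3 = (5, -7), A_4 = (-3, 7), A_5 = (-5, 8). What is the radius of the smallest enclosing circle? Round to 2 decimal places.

9.01

A smallest enclosing disk is always determined by at most three of the input points on its boundary.
The farthest pair is A_3–A_5 with squared distance 325. The circle on this segment as diameter has centre (0, 0.5) and r² = 325/4 = 81.25.
Check A_1: distance² to centre = 78.25 ≤ 81.25, so it lies inside.
All remaining points lie in this disk, and no smaller disk contains both endpoints, so this is the minimum enclosing circle.
r = √(81.25) ≈ 9.01.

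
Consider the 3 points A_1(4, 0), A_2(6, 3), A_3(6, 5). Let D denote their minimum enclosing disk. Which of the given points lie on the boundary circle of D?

Side lengths²: A_1A_2² = 13, A_1A_3² = 29, A_2A_3² = 4.
Since A_1A_3² = 29 ≥ 13 + 4 = 17, the angle opposite A_1A_3 is not acute, so the smallest enclosing circle has A_1A_3 as diameter.
Centre = midpoint of A_1A_3 = (5, 2.5), r² = 29/4 = 7.25.
The points at distance exactly r from the centre are A_1, A_3 — 2 points.

A_1, A_3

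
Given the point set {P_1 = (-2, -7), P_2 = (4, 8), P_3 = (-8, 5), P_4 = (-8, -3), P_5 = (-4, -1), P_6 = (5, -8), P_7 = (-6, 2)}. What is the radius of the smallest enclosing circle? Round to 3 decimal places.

9.348

A smallest enclosing disk is always determined by at most three of the input points on its boundary.
The minimum enclosing circle is determined by three boundary points: P_2, P_3, P_6.
Their circumcentre is (-0.3, -0.3) with r² = 87.38.
The farthest remaining point P_4 is at distance² 66.58 ≤ 87.38.
r = √(87.38) ≈ 9.348.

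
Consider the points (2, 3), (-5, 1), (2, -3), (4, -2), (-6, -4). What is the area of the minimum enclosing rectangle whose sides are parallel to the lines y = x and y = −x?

In coordinates u = x + y, v = x − y the rectangle is axis-aligned; the map (x,y)→(u,v) scales areas by 2.
u-values: 5, -4, -1, 2, -10; range = 5 − (-10) = 15.
v-values: -1, -6, 5, 6, -2; range = 6 − (-6) = 12.
Area = (15 × 12) / 2 = 90.

90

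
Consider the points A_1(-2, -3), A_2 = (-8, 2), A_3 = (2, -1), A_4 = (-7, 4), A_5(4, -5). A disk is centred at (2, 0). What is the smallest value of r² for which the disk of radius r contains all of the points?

The required radius is the distance from (2, 0) to the farthest point.
Squared distances: 25, 104, 1, 97, 29.
Maximum is 104, attained at A_2.

104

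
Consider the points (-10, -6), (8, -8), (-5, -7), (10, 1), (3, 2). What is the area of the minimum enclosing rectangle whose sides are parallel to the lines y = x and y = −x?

In coordinates u = x + y, v = x − y the rectangle is axis-aligned; the map (x,y)→(u,v) scales areas by 2.
u-values: -16, 0, -12, 11, 5; range = 11 − (-16) = 27.
v-values: -4, 16, 2, 9, 1; range = 16 − (-4) = 20.
Area = (27 × 20) / 2 = 270.

270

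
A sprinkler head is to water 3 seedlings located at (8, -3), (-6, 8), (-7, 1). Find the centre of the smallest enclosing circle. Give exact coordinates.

Call the three points A, B, C in the order given.
Side lengths²: AB² = 317, AC² = 241, BC² = 50.
Since AB² = 317 ≥ 241 + 50 = 291, the angle opposite AB is not acute, so the smallest enclosing circle has AB as diameter.
Centre = midpoint of AB = (1, 2.5), r² = 317/4 = 79.25.
Centre = (1, 2.5).

(1, 2.5)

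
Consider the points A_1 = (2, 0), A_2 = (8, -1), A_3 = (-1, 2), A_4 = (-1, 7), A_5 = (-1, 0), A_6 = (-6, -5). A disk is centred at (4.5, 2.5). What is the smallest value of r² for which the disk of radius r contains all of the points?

The required radius is the distance from (4.5, 2.5) to the farthest point.
Squared distances: 12.5, 24.5, 30.5, 50.5, 36.5, 166.5.
Maximum is 166.5, attained at A_6.

166.5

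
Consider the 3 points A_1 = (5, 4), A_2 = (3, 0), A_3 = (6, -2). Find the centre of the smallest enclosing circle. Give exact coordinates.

(5.5, 1)

Side lengths²: A_1A_2² = 20, A_1A_3² = 37, A_2A_3² = 13.
Since A_1A_3² = 37 ≥ 20 + 13 = 33, the angle opposite A_1A_3 is not acute, so the smallest enclosing circle has A_1A_3 as diameter.
Centre = midpoint of A_1A_3 = (5.5, 1), r² = 37/4 = 9.25.
Centre = (5.5, 1).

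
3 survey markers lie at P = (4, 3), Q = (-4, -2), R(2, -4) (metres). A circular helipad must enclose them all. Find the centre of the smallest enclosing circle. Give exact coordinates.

Side lengths²: PQ² = 89, PR² = 53, QR² = 40.
Since PQ² = 89 < 53 + 40 = 93, the triangle is acute, so the smallest enclosing circle is the circumcircle.
Circumcentre = (5/46, 15/46), r² = 23585/1058.
Centre = (5/46, 15/46).

(5/46, 15/46)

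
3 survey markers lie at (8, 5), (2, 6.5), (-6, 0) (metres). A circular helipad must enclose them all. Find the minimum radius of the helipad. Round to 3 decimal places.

Call the three points A, B, C in the order given.
Side lengths²: AB² = 38.25, AC² = 221, BC² = 106.25.
Since AC² = 221 ≥ 106.25 + 38.25 = 144.5, the angle opposite AC is not acute, so the smallest enclosing circle has AC as diameter.
Centre = midpoint of AC = (1, 2.5), r² = 221/4 = 55.25.
r = √(55.25) ≈ 7.433.

7.433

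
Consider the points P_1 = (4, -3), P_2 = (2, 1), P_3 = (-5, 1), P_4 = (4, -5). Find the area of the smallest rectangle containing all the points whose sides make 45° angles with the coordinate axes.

52.5

In coordinates u = x + y, v = x − y the rectangle is axis-aligned; the map (x,y)→(u,v) scales areas by 2.
u-values: 1, 3, -4, -1; range = 3 − (-4) = 7.
v-values: 7, 1, -6, 9; range = 9 − (-6) = 15.
Area = (7 × 15) / 2 = 52.5.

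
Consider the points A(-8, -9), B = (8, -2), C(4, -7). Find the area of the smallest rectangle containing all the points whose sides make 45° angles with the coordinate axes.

In coordinates u = x + y, v = x − y the rectangle is axis-aligned; the map (x,y)→(u,v) scales areas by 2.
u-values: -17, 6, -3; range = 6 − (-17) = 23.
v-values: 1, 10, 11; range = 11 − 1 = 10.
Area = (23 × 10) / 2 = 115.

115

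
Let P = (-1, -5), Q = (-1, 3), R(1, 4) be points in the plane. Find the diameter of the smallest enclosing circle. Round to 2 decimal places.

Side lengths²: PQ² = 64, PR² = 85, QR² = 5.
Since PR² = 85 ≥ 64 + 5 = 69, the angle opposite PR is not acute, so the smallest enclosing circle has PR as diameter.
Centre = midpoint of PR = (0, -0.5), r² = 85/4 = 21.25.
Diameter = 2r = 2√(21.25) ≈ 9.22.

9.22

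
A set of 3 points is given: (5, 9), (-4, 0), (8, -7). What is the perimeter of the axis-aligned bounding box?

Width = max x − min x = 8 − (-4) = 12.
Height = max y − min y = 9 − (-7) = 16.
Perimeter = 2(12 + 16) = 56.

56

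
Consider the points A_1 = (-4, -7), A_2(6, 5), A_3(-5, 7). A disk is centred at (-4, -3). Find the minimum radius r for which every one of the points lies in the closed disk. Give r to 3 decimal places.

12.806

The required radius is the distance from (-4, -3) to the farthest point.
Squared distances: 16, 164, 101.
Maximum is 164, attained at A_2.
r = √164 ≈ 12.806.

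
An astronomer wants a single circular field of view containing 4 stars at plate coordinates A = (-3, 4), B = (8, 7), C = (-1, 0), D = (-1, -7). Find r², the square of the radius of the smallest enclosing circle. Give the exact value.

A smallest enclosing disk is always determined by at most three of the input points on its boundary.
The farthest pair is B–D with squared distance 277. The circle on this segment as diameter has centre (3.5, 0) and r² = 277/4 = 69.25.
Check A: distance² to centre = 58.25 ≤ 69.25, so it lies inside.
All remaining points lie in this disk, and no smaller disk contains both endpoints, so this is the minimum enclosing circle.

69.25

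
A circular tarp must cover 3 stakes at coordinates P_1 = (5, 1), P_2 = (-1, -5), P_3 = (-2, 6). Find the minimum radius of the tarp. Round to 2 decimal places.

Side lengths²: P_1P_2² = 72, P_1P_3² = 74, P_2P_3² = 122.
Since P_2P_3² = 122 < 74 + 72 = 146, the triangle is acute, so the smallest enclosing circle is the circumcircle.
Circumcentre = (-7/12, 7/12), r² = 2257/72.
r = √(2257/72) ≈ 5.60.

5.60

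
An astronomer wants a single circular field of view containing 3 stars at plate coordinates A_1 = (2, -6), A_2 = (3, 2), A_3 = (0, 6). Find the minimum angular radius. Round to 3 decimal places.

Side lengths²: A_1A_2² = 65, A_1A_3² = 148, A_2A_3² = 25.
Since A_1A_3² = 148 ≥ 65 + 25 = 90, the angle opposite A_1A_3 is not acute, so the smallest enclosing circle has A_1A_3 as diameter.
Centre = midpoint of A_1A_3 = (1, 0), r² = 148/4 = 37.
r = √37 ≈ 6.083.

6.083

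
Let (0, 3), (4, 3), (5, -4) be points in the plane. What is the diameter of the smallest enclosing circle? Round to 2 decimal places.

Call the three points A, B, C in the order given.
Side lengths²: AB² = 16, AC² = 74, BC² = 50.
Since AC² = 74 ≥ 50 + 16 = 66, the angle opposite AC is not acute, so the smallest enclosing circle has AC as diameter.
Centre = midpoint of AC = (2.5, -0.5), r² = 74/4 = 18.5.
Diameter = 2r = 2√(18.5) ≈ 8.60.

8.60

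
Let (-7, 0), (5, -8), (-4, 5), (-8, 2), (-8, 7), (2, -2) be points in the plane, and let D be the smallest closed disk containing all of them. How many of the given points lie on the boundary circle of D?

2

A smallest enclosing disk is always determined by at most three of the input points on its boundary.
The farthest pair is (5, -8)–(-8, 7) with squared distance 394. The circle on this segment as diameter has centre (-1.5, -0.5) and r² = 394/4 = 98.5.
Check (-7, 0): distance² to centre = 30.5 ≤ 98.5, so it lies inside.
All remaining points lie in this disk, and no smaller disk contains both endpoints, so this is the minimum enclosing circle.
The points at distance exactly r from the centre are (5, -8), (-8, 7) — 2 points.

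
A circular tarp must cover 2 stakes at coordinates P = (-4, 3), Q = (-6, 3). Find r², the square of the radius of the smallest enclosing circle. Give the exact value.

The smallest circle enclosing two points has them as diameter endpoints.
Centre = midpoint = (-5, 3); r² = |PQ|²/4 = 4/4 = 1.

1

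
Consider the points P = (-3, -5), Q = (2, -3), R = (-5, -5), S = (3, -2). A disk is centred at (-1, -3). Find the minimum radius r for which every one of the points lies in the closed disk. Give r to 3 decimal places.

4.472

The required radius is the distance from (-1, -3) to the farthest point.
Squared distances: 8, 9, 20, 17.
Maximum is 20, attained at R.
r = √20 ≈ 4.472.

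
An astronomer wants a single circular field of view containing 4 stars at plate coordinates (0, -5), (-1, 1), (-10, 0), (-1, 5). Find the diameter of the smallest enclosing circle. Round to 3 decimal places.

12.177

A smallest enclosing disk is always determined by at most three of the input points on its boundary.
The minimum enclosing circle is determined by three boundary points: (0, -5), (-10, 0), (-1, 5).
Their circumcentre is (-149/38, -13/38) with r² = 26765/722.
The farthest remaining point (-1, 1) is at distance² 7461/722 ≤ 26765/722.
Diameter = 2r = 2√(26765/722) ≈ 12.177.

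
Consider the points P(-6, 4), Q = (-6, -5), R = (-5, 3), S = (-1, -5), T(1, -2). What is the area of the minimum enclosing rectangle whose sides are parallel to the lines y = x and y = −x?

70

In coordinates u = x + y, v = x − y the rectangle is axis-aligned; the map (x,y)→(u,v) scales areas by 2.
u-values: -2, -11, -2, -6, -1; range = -1 − (-11) = 10.
v-values: -10, -1, -8, 4, 3; range = 4 − (-10) = 14.
Area = (10 × 14) / 2 = 70.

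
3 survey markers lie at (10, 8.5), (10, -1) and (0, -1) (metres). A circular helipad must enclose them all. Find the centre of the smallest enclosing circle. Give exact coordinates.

Call the three points A, B, C in the order given.
Side lengths²: AB² = 90.25, AC² = 190.25, BC² = 100.
Since AC² = 190.25 ≥ 100 + 90.25 = 190.25, the angle opposite AC is not acute, so the smallest enclosing circle has AC as diameter.
Centre = midpoint of AC = (5, 3.75), r² = 190.25/4 = 47.5625.
Centre = (5, 3.75).

(5, 3.75)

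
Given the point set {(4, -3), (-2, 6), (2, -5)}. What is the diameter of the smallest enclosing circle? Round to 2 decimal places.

11.70

Call the three points A, B, C in the order given.
Side lengths²: AB² = 117, AC² = 8, BC² = 137.
Since BC² = 137 ≥ 117 + 8 = 125, the angle opposite BC is not acute, so the smallest enclosing circle has BC as diameter.
Centre = midpoint of BC = (0, 0.5), r² = 137/4 = 34.25.
Diameter = 2r = 2√(34.25) ≈ 11.70.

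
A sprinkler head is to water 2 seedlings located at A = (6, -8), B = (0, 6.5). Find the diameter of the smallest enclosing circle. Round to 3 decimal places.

The smallest circle enclosing two points has them as diameter endpoints.
Centre = midpoint = (3, -0.75); r² = |AB|²/4 = 246.25/4 = 61.5625.
Diameter = 2r = 2√(61.5625) ≈ 15.692.

15.692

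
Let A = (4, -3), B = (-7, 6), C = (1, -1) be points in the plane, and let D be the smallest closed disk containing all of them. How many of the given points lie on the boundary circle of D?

2

Side lengths²: AB² = 202, AC² = 13, BC² = 113.
Since AB² = 202 ≥ 113 + 13 = 126, the angle opposite AB is not acute, so the smallest enclosing circle has AB as diameter.
Centre = midpoint of AB = (-1.5, 1.5), r² = 202/4 = 50.5.
The points at distance exactly r from the centre are A, B — 2 points.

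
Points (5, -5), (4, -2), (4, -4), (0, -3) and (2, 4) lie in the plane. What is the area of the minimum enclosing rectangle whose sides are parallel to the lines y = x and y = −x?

In coordinates u = x + y, v = x − y the rectangle is axis-aligned; the map (x,y)→(u,v) scales areas by 2.
u-values: 0, 2, 0, -3, 6; range = 6 − (-3) = 9.
v-values: 10, 6, 8, 3, -2; range = 10 − (-2) = 12.
Area = (9 × 12) / 2 = 54.

54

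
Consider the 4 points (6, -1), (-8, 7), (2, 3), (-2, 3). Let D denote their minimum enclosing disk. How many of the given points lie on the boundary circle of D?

The minimum enclosing circle of a finite set is fixed by two of the points (as a diameter) or three (as a circumcircle).
The farthest pair is (6, -1)–(-8, 7) with squared distance 260. The circle on this segment as diameter has centre (-1, 3) and r² = 260/4 = 65.
Check (2, 3): distance² to centre = 9 ≤ 65, so it lies inside.
All remaining points lie in this disk, and no smaller disk contains both endpoints, so this is the minimum enclosing circle.
The points at distance exactly r from the centre are (6, -1), (-8, 7) — 2 points.

2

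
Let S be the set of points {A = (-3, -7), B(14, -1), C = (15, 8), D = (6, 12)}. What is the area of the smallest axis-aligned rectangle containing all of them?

342

x ranges over [-3, 15], width 18.
y ranges over [-7, 12], height 19.
Area = 18 × 19 = 342.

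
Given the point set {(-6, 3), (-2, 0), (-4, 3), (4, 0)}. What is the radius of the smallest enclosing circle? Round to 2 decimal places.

5.22

A smallest enclosing disk is always determined by at most three of the input points on its boundary.
The farthest pair is (-6, 3)–(4, 0) with squared distance 109. The circle on this segment as diameter has centre (-1, 1.5) and r² = 109/4 = 27.25.
Check (-2, 0): distance² to centre = 3.25 ≤ 27.25, so it lies inside.
All remaining points lie in this disk, and no smaller disk contains both endpoints, so this is the minimum enclosing circle.
r = √(27.25) ≈ 5.22.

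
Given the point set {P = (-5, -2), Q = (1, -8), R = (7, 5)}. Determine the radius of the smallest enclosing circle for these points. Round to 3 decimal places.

7.403

Side lengths²: PQ² = 72, PR² = 193, QR² = 205.
Since QR² = 205 < 193 + 72 = 265, the triangle is acute, so the smallest enclosing circle is the circumcircle.
Circumcentre = (87/38, -27/38), r² = 39565/722.
r = √(39565/722) ≈ 7.403.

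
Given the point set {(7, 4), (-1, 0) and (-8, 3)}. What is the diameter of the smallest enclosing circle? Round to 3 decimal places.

Call the three points A, B, C in the order given.
Side lengths²: AB² = 80, AC² = 226, BC² = 58.
Since AC² = 226 ≥ 80 + 58 = 138, the angle opposite AC is not acute, so the smallest enclosing circle has AC as diameter.
Centre = midpoint of AC = (-0.5, 3.5), r² = 226/4 = 56.5.
Diameter = 2r = 2√(56.5) ≈ 15.033.

15.033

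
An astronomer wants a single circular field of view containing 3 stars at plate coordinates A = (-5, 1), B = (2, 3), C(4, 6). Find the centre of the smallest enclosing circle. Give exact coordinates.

(-0.5, 3.5)

Side lengths²: AB² = 53, AC² = 106, BC² = 13.
Since AC² = 106 ≥ 53 + 13 = 66, the angle opposite AC is not acute, so the smallest enclosing circle has AC as diameter.
Centre = midpoint of AC = (-0.5, 3.5), r² = 106/4 = 26.5.
Centre = (-0.5, 3.5).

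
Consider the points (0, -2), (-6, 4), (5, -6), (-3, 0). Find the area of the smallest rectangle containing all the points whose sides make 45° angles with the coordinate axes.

21

In coordinates u = x + y, v = x − y the rectangle is axis-aligned; the map (x,y)→(u,v) scales areas by 2.
u-values: -2, -2, -1, -3; range = -1 − (-3) = 2.
v-values: 2, -10, 11, -3; range = 11 − (-10) = 21.
Area = (2 × 21) / 2 = 21.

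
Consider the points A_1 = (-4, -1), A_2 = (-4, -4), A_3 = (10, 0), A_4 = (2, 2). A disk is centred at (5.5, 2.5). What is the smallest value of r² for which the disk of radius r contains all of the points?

132.5

The required radius is the distance from (5.5, 2.5) to the farthest point.
Squared distances: 102.5, 132.5, 26.5, 12.5.
Maximum is 132.5, attained at A_2.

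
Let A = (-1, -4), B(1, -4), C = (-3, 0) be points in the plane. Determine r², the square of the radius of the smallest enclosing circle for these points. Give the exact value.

Side lengths²: AB² = 4, AC² = 20, BC² = 32.
Since BC² = 32 ≥ 20 + 4 = 24, the angle opposite BC is not acute, so the smallest enclosing circle has BC as diameter.
Centre = midpoint of BC = (-1, -2), r² = 32/4 = 8.

8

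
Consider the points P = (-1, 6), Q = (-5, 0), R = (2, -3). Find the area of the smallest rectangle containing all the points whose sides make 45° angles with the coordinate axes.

In coordinates u = x + y, v = x − y the rectangle is axis-aligned; the map (x,y)→(u,v) scales areas by 2.
u-values: 5, -5, -1; range = 5 − (-5) = 10.
v-values: -7, -5, 5; range = 5 − (-7) = 12.
Area = (10 × 12) / 2 = 60.

60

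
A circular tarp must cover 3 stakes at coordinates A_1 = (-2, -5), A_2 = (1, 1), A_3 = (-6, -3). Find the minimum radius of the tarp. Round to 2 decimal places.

Side lengths²: A_1A_2² = 45, A_1A_3² = 20, A_2A_3² = 65.
Since A_2A_3² = 65 ≥ 45 + 20 = 65, the angle opposite A_2A_3 is not acute, so the smallest enclosing circle has A_2A_3 as diameter.
Centre = midpoint of A_2A_3 = (-2.5, -1), r² = 65/4 = 16.25.
r = √(16.25) ≈ 4.03.

4.03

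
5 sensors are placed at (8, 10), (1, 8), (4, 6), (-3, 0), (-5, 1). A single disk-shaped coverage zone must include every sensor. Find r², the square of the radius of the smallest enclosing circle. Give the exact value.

62.5

The farthest pair is (8, 10)–(-5, 1) with squared distance 250. The circle on this segment as diameter has centre (1.5, 5.5) and r² = 250/4 = 62.5.
Check (1, 8): distance² to centre = 6.5 ≤ 62.5, so it lies inside.
All remaining points lie in this disk, and no smaller disk contains both endpoints, so this is the minimum enclosing circle.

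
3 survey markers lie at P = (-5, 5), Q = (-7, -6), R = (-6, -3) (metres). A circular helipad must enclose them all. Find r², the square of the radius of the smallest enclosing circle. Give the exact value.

31.25

Side lengths²: PQ² = 125, PR² = 65, QR² = 10.
Since PQ² = 125 ≥ 65 + 10 = 75, the angle opposite PQ is not acute, so the smallest enclosing circle has PQ as diameter.
Centre = midpoint of PQ = (-6, -0.5), r² = 125/4 = 31.25.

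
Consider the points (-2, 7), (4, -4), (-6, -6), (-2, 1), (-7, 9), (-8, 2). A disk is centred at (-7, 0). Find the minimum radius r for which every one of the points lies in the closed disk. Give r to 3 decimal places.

11.705

The required radius is the distance from (-7, 0) to the farthest point.
Squared distances: 74, 137, 37, 26, 81, 5.
Maximum is 137, attained at (4, -4).
r = √137 ≈ 11.705.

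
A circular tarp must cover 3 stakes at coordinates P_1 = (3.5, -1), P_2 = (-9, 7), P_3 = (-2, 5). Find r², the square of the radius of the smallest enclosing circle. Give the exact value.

Side lengths²: P_1P_2² = 220.25, P_1P_3² = 66.25, P_2P_3² = 53.
Since P_1P_2² = 220.25 ≥ 66.25 + 53 = 119.25, the angle opposite P_1P_2 is not acute, so the smallest enclosing circle has P_1P_2 as diameter.
Centre = midpoint of P_1P_2 = (-2.75, 3), r² = 220.25/4 = 55.0625.

55.0625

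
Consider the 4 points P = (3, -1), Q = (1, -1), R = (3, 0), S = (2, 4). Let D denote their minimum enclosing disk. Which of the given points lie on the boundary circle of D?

P, Q, S

By Welzl's lemma the MEC is supported by two points (diametrically opposite) or three points (on a circumcircle).
The minimum enclosing circle is determined by three boundary points: P, Q, S.
Their circumcentre is (2, 1.4) with r² = 6.76.
The farthest remaining point R is at distance² 2.96 ≤ 6.76.
The points at distance exactly r from the centre are P, Q, S — 3 points.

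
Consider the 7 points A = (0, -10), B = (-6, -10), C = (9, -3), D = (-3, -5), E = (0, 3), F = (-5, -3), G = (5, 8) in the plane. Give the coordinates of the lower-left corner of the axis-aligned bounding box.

(-6, -10)

x-range [-6, 9], y-range [-10, 8].
The lower-left corner is (-6, -10).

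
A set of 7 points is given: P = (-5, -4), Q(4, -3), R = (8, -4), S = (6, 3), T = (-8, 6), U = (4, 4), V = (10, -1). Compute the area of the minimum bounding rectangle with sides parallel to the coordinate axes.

x ranges over [-8, 10], width 18.
y ranges over [-4, 6], height 10.
Area = 18 × 10 = 180.

180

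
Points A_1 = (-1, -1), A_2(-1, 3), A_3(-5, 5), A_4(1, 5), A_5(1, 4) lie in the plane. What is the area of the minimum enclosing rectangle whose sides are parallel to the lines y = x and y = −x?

In coordinates u = x + y, v = x − y the rectangle is axis-aligned; the map (x,y)→(u,v) scales areas by 2.
u-values: -2, 2, 0, 6, 5; range = 6 − (-2) = 8.
v-values: 0, -4, -10, -4, -3; range = 0 − (-10) = 10.
Area = (8 × 10) / 2 = 40.

40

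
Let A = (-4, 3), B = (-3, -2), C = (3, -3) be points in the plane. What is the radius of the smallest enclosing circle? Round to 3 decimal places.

Side lengths²: AB² = 26, AC² = 85, BC² = 37.
Since AC² = 85 ≥ 37 + 26 = 63, the angle opposite AC is not acute, so the smallest enclosing circle has AC as diameter.
Centre = midpoint of AC = (-0.5, 0), r² = 85/4 = 21.25.
r = √(21.25) ≈ 4.610.

4.610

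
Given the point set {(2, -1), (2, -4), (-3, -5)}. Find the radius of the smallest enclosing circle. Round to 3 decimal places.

3.202

Call the three points A, B, C in the order given.
Side lengths²: AB² = 9, AC² = 41, BC² = 26.
Since AC² = 41 ≥ 26 + 9 = 35, the angle opposite AC is not acute, so the smallest enclosing circle has AC as diameter.
Centre = midpoint of AC = (-0.5, -3), r² = 41/4 = 10.25.
r = √(10.25) ≈ 3.202.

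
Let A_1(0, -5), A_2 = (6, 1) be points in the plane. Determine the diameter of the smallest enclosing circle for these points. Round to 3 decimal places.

The smallest circle enclosing two points has them as diameter endpoints.
Centre = midpoint = (3, -2); r² = |A_1A_2|²/4 = 72/4 = 18.
Diameter = 2r = 2√18 ≈ 8.485.

8.485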